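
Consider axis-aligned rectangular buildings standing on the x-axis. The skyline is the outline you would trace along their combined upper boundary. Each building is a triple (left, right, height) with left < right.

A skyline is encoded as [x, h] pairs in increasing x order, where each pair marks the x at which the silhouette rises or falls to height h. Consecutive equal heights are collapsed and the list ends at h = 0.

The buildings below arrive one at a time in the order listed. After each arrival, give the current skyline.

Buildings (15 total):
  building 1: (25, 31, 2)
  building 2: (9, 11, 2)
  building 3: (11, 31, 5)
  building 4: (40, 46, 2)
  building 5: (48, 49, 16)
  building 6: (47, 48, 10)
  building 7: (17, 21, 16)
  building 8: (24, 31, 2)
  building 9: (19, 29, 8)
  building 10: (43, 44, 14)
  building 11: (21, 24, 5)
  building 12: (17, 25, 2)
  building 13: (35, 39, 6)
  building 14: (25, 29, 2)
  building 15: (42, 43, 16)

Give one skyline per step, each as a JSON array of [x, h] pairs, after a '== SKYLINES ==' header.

== SKYLINES ==
[[25,2],[31,0]]
[[9,2],[11,0],[25,2],[31,0]]
[[9,2],[11,5],[31,0]]
[[9,2],[11,5],[31,0],[40,2],[46,0]]
[[9,2],[11,5],[31,0],[40,2],[46,0],[48,16],[49,0]]
[[9,2],[11,5],[31,0],[40,2],[46,0],[47,10],[48,16],[49,0]]
[[9,2],[11,5],[17,16],[21,5],[31,0],[40,2],[46,0],[47,10],[48,16],[49,0]]
[[9,2],[11,5],[17,16],[21,5],[31,0],[40,2],[46,0],[47,10],[48,16],[49,0]]
[[9,2],[11,5],[17,16],[21,8],[29,5],[31,0],[40,2],[46,0],[47,10],[48,16],[49,0]]
[[9,2],[11,5],[17,16],[21,8],[29,5],[31,0],[40,2],[43,14],[44,2],[46,0],[47,10],[48,16],[49,0]]
[[9,2],[11,5],[17,16],[21,8],[29,5],[31,0],[40,2],[43,14],[44,2],[46,0],[47,10],[48,16],[49,0]]
[[9,2],[11,5],[17,16],[21,8],[29,5],[31,0],[40,2],[43,14],[44,2],[46,0],[47,10],[48,16],[49,0]]
[[9,2],[11,5],[17,16],[21,8],[29,5],[31,0],[35,6],[39,0],[40,2],[43,14],[44,2],[46,0],[47,10],[48,16],[49,0]]
[[9,2],[11,5],[17,16],[21,8],[29,5],[31,0],[35,6],[39,0],[40,2],[43,14],[44,2],[46,0],[47,10],[48,16],[49,0]]
[[9,2],[11,5],[17,16],[21,8],[29,5],[31,0],[35,6],[39,0],[40,2],[42,16],[43,14],[44,2],[46,0],[47,10],[48,16],[49,0]]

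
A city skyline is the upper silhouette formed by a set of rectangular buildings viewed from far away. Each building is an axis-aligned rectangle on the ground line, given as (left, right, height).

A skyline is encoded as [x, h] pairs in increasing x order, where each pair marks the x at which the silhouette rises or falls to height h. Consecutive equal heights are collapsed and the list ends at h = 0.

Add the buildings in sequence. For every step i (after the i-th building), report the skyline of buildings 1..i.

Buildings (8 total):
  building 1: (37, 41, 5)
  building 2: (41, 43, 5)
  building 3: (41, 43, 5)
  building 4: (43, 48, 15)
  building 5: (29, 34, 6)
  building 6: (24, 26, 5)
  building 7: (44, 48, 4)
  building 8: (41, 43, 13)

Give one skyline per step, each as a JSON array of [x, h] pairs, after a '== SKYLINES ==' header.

== SKYLINES ==
[[37,5],[41,0]]
[[37,5],[43,0]]
[[37,5],[43,0]]
[[37,5],[43,15],[48,0]]
[[29,6],[34,0],[37,5],[43,15],[48,0]]
[[24,5],[26,0],[29,6],[34,0],[37,5],[43,15],[48,0]]
[[24,5],[26,0],[29,6],[34,0],[37,5],[43,15],[48,0]]
[[24,5],[26,0],[29,6],[34,0],[37,5],[41,13],[43,15],[48,0]]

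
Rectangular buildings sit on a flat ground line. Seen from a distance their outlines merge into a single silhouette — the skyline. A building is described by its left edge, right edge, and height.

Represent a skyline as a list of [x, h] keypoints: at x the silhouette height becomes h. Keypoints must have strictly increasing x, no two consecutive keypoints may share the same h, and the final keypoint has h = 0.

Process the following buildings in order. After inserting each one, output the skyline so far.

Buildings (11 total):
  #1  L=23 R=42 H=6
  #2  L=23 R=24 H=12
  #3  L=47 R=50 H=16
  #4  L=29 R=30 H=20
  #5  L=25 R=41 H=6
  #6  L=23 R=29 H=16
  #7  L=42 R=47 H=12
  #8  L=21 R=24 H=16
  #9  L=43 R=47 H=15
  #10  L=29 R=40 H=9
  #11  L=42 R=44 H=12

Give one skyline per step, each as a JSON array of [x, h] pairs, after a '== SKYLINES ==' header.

== SKYLINES ==
[[23,6],[42,0]]
[[23,12],[24,6],[42,0]]
[[23,12],[24,6],[42,0],[47,16],[50,0]]
[[23,12],[24,6],[29,20],[30,6],[42,0],[47,16],[50,0]]
[[23,12],[24,6],[29,20],[30,6],[42,0],[47,16],[50,0]]
[[23,16],[29,20],[30,6],[42,0],[47,16],[50,0]]
[[23,16],[29,20],[30,6],[42,12],[47,16],[50,0]]
[[21,16],[29,20],[30,6],[42,12],[47,16],[50,0]]
[[21,16],[29,20],[30,6],[42,12],[43,15],[47,16],[50,0]]
[[21,16],[29,20],[30,9],[40,6],[42,12],[43,15],[47,16],[50,0]]
[[21,16],[29,20],[30,9],[40,6],[42,12],[43,15],[47,16],[50,0]]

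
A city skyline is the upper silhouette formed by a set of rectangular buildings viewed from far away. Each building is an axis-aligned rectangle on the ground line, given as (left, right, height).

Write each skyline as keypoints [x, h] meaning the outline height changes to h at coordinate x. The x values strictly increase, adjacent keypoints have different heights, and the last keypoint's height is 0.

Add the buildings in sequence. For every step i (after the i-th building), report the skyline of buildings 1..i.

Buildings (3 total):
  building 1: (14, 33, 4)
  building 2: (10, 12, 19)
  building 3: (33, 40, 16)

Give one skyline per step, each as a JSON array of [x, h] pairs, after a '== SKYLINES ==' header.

== SKYLINES ==
[[14,4],[33,0]]
[[10,19],[12,0],[14,4],[33,0]]
[[10,19],[12,0],[14,4],[33,16],[40,0]]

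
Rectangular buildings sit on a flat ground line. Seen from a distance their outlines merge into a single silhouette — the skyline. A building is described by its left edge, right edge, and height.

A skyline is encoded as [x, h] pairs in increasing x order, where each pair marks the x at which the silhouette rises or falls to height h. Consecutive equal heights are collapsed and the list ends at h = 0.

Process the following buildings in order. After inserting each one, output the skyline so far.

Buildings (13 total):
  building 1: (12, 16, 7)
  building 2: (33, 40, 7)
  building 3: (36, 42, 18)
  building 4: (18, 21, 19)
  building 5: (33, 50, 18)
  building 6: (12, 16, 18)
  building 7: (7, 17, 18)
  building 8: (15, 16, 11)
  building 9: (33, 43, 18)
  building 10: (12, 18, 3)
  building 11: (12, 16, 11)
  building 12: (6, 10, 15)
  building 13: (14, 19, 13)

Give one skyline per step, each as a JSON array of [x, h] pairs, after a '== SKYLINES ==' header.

== SKYLINES ==
[[12,7],[16,0]]
[[12,7],[16,0],[33,7],[40,0]]
[[12,7],[16,0],[33,7],[36,18],[42,0]]
[[12,7],[16,0],[18,19],[21,0],[33,7],[36,18],[42,0]]
[[12,7],[16,0],[18,19],[21,0],[33,18],[50,0]]
[[12,18],[16,0],[18,19],[21,0],[33,18],[50,0]]
[[7,18],[17,0],[18,19],[21,0],[33,18],[50,0]]
[[7,18],[17,0],[18,19],[21,0],[33,18],[50,0]]
[[7,18],[17,0],[18,19],[21,0],[33,18],[50,0]]
[[7,18],[17,3],[18,19],[21,0],[33,18],[50,0]]
[[7,18],[17,3],[18,19],[21,0],[33,18],[50,0]]
[[6,15],[7,18],[17,3],[18,19],[21,0],[33,18],[50,0]]
[[6,15],[7,18],[17,13],[18,19],[21,0],[33,18],[50,0]]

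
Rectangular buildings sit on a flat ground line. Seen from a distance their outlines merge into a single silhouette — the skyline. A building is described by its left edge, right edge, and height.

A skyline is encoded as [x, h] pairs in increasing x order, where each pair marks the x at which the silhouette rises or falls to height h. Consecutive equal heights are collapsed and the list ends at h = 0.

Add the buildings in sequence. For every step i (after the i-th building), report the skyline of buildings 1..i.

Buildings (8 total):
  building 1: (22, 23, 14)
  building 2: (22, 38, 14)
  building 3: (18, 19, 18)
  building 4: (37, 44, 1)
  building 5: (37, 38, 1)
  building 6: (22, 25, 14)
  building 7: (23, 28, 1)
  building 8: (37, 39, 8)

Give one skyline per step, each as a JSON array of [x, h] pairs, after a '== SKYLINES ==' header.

== SKYLINES ==
[[22,14],[23,0]]
[[22,14],[38,0]]
[[18,18],[19,0],[22,14],[38,0]]
[[18,18],[19,0],[22,14],[38,1],[44,0]]
[[18,18],[19,0],[22,14],[38,1],[44,0]]
[[18,18],[19,0],[22,14],[38,1],[44,0]]
[[18,18],[19,0],[22,14],[38,1],[44,0]]
[[18,18],[19,0],[22,14],[38,8],[39,1],[44,0]]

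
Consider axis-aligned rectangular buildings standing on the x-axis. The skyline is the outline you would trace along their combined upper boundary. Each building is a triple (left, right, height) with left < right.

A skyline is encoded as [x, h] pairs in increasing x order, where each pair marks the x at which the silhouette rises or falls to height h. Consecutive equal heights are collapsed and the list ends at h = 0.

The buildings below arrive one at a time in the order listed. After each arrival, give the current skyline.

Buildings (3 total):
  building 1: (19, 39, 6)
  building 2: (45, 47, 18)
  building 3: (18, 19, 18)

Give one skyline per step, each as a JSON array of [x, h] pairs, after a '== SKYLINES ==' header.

== SKYLINES ==
[[19,6],[39,0]]
[[19,6],[39,0],[45,18],[47,0]]
[[18,18],[19,6],[39,0],[45,18],[47,0]]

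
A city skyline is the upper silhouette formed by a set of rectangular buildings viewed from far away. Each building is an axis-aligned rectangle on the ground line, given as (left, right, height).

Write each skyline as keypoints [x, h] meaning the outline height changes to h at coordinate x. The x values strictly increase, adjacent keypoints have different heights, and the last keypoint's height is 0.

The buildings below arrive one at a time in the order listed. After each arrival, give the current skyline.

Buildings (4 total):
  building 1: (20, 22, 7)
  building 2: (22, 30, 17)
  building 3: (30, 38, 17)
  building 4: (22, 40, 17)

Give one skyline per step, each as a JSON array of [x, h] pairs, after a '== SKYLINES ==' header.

== SKYLINES ==
[[20,7],[22,0]]
[[20,7],[22,17],[30,0]]
[[20,7],[22,17],[38,0]]
[[20,7],[22,17],[40,0]]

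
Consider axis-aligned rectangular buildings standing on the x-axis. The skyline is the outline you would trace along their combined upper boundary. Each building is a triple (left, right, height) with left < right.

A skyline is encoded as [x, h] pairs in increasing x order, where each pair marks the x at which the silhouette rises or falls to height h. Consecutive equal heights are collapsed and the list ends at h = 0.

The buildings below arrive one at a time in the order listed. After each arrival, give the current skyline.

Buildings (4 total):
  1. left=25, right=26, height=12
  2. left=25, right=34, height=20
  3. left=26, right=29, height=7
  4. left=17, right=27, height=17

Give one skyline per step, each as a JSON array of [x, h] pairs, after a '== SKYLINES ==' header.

== SKYLINES ==
[[25,12],[26,0]]
[[25,20],[34,0]]
[[25,20],[34,0]]
[[17,17],[25,20],[34,0]]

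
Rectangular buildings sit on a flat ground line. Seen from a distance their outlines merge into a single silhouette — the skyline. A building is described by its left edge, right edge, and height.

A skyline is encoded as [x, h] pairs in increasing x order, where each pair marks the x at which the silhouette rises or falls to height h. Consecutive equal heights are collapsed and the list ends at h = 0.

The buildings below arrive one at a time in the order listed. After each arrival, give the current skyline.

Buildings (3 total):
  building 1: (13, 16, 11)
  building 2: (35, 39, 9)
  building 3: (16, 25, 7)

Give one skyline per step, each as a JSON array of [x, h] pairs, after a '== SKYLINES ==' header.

== SKYLINES ==
[[13,11],[16,0]]
[[13,11],[16,0],[35,9],[39,0]]
[[13,11],[16,7],[25,0],[35,9],[39,0]]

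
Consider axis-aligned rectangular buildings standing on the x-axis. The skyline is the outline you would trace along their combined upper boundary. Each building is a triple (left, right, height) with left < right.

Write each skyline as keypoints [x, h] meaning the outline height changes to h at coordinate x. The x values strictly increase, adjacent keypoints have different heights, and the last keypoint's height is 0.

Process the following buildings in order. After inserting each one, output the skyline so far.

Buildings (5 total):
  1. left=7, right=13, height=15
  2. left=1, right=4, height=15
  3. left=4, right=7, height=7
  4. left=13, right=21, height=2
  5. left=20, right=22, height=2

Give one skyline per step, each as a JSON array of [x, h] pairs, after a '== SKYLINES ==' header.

== SKYLINES ==
[[7,15],[13,0]]
[[1,15],[4,0],[7,15],[13,0]]
[[1,15],[4,7],[7,15],[13,0]]
[[1,15],[4,7],[7,15],[13,2],[21,0]]
[[1,15],[4,7],[7,15],[13,2],[22,0]]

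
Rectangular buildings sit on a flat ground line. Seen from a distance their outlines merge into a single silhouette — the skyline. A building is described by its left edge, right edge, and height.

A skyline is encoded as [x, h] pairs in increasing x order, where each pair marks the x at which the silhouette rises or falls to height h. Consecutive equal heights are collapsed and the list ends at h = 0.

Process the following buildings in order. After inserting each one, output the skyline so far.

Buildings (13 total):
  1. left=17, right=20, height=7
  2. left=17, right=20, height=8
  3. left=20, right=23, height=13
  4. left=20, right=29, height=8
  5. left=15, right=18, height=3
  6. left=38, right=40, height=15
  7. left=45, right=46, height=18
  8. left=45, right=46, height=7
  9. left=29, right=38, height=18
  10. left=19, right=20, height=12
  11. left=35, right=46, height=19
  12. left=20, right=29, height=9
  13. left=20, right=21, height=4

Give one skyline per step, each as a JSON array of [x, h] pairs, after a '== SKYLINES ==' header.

== SKYLINES ==
[[17,7],[20,0]]
[[17,8],[20,0]]
[[17,8],[20,13],[23,0]]
[[17,8],[20,13],[23,8],[29,0]]
[[15,3],[17,8],[20,13],[23,8],[29,0]]
[[15,3],[17,8],[20,13],[23,8],[29,0],[38,15],[40,0]]
[[15,3],[17,8],[20,13],[23,8],[29,0],[38,15],[40,0],[45,18],[46,0]]
[[15,3],[17,8],[20,13],[23,8],[29,0],[38,15],[40,0],[45,18],[46,0]]
[[15,3],[17,8],[20,13],[23,8],[29,18],[38,15],[40,0],[45,18],[46,0]]
[[15,3],[17,8],[19,12],[20,13],[23,8],[29,18],[38,15],[40,0],[45,18],[46,0]]
[[15,3],[17,8],[19,12],[20,13],[23,8],[29,18],[35,19],[46,0]]
[[15,3],[17,8],[19,12],[20,13],[23,9],[29,18],[35,19],[46,0]]
[[15,3],[17,8],[19,12],[20,13],[23,9],[29,18],[35,19],[46,0]]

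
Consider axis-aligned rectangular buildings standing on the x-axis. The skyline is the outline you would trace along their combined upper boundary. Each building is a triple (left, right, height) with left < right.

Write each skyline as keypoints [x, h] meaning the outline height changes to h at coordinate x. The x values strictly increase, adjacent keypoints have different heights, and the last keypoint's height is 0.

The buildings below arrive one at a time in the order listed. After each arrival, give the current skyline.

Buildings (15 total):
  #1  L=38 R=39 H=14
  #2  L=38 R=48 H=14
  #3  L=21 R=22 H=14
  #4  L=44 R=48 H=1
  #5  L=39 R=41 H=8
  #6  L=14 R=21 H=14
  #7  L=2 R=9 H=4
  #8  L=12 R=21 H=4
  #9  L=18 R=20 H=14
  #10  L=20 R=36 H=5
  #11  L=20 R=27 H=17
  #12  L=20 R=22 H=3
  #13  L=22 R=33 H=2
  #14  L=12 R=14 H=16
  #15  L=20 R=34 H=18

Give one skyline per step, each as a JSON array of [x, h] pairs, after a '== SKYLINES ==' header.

== SKYLINES ==
[[38,14],[39,0]]
[[38,14],[48,0]]
[[21,14],[22,0],[38,14],[48,0]]
[[21,14],[22,0],[38,14],[48,0]]
[[21,14],[22,0],[38,14],[48,0]]
[[14,14],[22,0],[38,14],[48,0]]
[[2,4],[9,0],[14,14],[22,0],[38,14],[48,0]]
[[2,4],[9,0],[12,4],[14,14],[22,0],[38,14],[48,0]]
[[2,4],[9,0],[12,4],[14,14],[22,0],[38,14],[48,0]]
[[2,4],[9,0],[12,4],[14,14],[22,5],[36,0],[38,14],[48,0]]
[[2,4],[9,0],[12,4],[14,14],[20,17],[27,5],[36,0],[38,14],[48,0]]
[[2,4],[9,0],[12,4],[14,14],[20,17],[27,5],[36,0],[38,14],[48,0]]
[[2,4],[9,0],[12,4],[14,14],[20,17],[27,5],[36,0],[38,14],[48,0]]
[[2,4],[9,0],[12,16],[14,14],[20,17],[27,5],[36,0],[38,14],[48,0]]
[[2,4],[9,0],[12,16],[14,14],[20,18],[34,5],[36,0],[38,14],[48,0]]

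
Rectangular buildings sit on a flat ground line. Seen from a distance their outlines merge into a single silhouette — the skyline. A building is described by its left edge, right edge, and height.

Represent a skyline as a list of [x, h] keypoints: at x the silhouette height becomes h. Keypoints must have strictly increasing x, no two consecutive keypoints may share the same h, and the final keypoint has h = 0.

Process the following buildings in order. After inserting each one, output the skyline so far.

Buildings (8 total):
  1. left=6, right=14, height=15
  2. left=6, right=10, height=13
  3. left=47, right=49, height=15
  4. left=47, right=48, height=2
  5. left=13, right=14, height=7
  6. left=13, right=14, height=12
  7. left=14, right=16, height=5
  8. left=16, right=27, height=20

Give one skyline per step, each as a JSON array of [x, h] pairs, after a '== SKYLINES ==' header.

== SKYLINES ==
[[6,15],[14,0]]
[[6,15],[14,0]]
[[6,15],[14,0],[47,15],[49,0]]
[[6,15],[14,0],[47,15],[49,0]]
[[6,15],[14,0],[47,15],[49,0]]
[[6,15],[14,0],[47,15],[49,0]]
[[6,15],[14,5],[16,0],[47,15],[49,0]]
[[6,15],[14,5],[16,20],[27,0],[47,15],[49,0]]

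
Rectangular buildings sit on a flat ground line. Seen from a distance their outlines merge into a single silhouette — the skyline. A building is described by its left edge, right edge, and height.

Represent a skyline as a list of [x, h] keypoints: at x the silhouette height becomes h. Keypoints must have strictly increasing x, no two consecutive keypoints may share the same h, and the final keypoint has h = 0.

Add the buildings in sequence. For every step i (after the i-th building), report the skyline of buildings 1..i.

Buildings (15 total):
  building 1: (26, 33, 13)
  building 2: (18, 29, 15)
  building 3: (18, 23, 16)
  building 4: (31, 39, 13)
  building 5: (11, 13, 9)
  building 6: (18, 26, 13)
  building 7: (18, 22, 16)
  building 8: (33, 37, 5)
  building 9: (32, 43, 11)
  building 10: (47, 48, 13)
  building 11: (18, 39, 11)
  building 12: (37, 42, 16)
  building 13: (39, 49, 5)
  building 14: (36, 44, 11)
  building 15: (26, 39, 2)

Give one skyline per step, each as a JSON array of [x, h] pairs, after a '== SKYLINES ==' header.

== SKYLINES ==
[[26,13],[33,0]]
[[18,15],[29,13],[33,0]]
[[18,16],[23,15],[29,13],[33,0]]
[[18,16],[23,15],[29,13],[39,0]]
[[11,9],[13,0],[18,16],[23,15],[29,13],[39,0]]
[[11,9],[13,0],[18,16],[23,15],[29,13],[39,0]]
[[11,9],[13,0],[18,16],[23,15],[29,13],[39,0]]
[[11,9],[13,0],[18,16],[23,15],[29,13],[39,0]]
[[11,9],[13,0],[18,16],[23,15],[29,13],[39,11],[43,0]]
[[11,9],[13,0],[18,16],[23,15],[29,13],[39,11],[43,0],[47,13],[48,0]]
[[11,9],[13,0],[18,16],[23,15],[29,13],[39,11],[43,0],[47,13],[48,0]]
[[11,9],[13,0],[18,16],[23,15],[29,13],[37,16],[42,11],[43,0],[47,13],[48,0]]
[[11,9],[13,0],[18,16],[23,15],[29,13],[37,16],[42,11],[43,5],[47,13],[48,5],[49,0]]
[[11,9],[13,0],[18,16],[23,15],[29,13],[37,16],[42,11],[44,5],[47,13],[48,5],[49,0]]
[[11,9],[13,0],[18,16],[23,15],[29,13],[37,16],[42,11],[44,5],[47,13],[48,5],[49,0]]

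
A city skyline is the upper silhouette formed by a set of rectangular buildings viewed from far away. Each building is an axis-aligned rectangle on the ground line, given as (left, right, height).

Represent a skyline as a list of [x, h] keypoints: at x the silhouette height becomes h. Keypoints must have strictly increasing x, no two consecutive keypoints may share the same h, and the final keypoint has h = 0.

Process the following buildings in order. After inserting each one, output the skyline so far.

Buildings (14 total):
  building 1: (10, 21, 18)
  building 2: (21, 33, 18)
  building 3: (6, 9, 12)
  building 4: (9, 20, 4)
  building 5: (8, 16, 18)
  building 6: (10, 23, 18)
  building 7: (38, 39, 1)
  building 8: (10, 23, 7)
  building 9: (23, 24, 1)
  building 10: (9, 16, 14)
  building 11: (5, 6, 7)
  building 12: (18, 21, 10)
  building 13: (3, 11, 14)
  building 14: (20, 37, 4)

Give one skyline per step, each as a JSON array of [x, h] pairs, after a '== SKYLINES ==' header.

== SKYLINES ==
[[10,18],[21,0]]
[[10,18],[33,0]]
[[6,12],[9,0],[10,18],[33,0]]
[[6,12],[9,4],[10,18],[33,0]]
[[6,12],[8,18],[33,0]]
[[6,12],[8,18],[33,0]]
[[6,12],[8,18],[33,0],[38,1],[39,0]]
[[6,12],[8,18],[33,0],[38,1],[39,0]]
[[6,12],[8,18],[33,0],[38,1],[39,0]]
[[6,12],[8,18],[33,0],[38,1],[39,0]]
[[5,7],[6,12],[8,18],[33,0],[38,1],[39,0]]
[[5,7],[6,12],[8,18],[33,0],[38,1],[39,0]]
[[3,14],[8,18],[33,0],[38,1],[39,0]]
[[3,14],[8,18],[33,4],[37,0],[38,1],[39,0]]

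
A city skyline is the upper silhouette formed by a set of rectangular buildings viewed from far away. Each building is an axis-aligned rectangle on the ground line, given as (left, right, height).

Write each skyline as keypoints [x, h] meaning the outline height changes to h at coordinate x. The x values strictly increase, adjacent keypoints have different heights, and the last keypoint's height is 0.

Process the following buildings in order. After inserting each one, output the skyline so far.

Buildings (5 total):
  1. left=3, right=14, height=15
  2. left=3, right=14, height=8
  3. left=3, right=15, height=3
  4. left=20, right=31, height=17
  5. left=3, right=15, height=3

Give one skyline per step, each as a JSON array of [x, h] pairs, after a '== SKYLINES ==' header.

== SKYLINES ==
[[3,15],[14,0]]
[[3,15],[14,0]]
[[3,15],[14,3],[15,0]]
[[3,15],[14,3],[15,0],[20,17],[31,0]]
[[3,15],[14,3],[15,0],[20,17],[31,0]]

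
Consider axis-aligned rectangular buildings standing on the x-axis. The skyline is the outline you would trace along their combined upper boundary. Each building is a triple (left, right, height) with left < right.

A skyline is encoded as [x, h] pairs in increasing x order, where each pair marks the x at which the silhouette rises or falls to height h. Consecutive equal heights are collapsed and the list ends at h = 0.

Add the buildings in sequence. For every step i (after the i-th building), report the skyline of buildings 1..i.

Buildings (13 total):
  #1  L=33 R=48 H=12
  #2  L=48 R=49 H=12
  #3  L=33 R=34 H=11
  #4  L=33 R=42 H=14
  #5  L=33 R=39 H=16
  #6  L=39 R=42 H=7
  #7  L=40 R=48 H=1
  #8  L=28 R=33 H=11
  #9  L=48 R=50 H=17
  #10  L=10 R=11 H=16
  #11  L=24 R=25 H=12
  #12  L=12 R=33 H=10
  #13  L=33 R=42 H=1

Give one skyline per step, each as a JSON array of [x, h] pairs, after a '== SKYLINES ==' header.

== SKYLINES ==
[[33,12],[48,0]]
[[33,12],[49,0]]
[[33,12],[49,0]]
[[33,14],[42,12],[49,0]]
[[33,16],[39,14],[42,12],[49,0]]
[[33,16],[39,14],[42,12],[49,0]]
[[33,16],[39,14],[42,12],[49,0]]
[[28,11],[33,16],[39,14],[42,12],[49,0]]
[[28,11],[33,16],[39,14],[42,12],[48,17],[50,0]]
[[10,16],[11,0],[28,11],[33,16],[39,14],[42,12],[48,17],[50,0]]
[[10,16],[11,0],[24,12],[25,0],[28,11],[33,16],[39,14],[42,12],[48,17],[50,0]]
[[10,16],[11,0],[12,10],[24,12],[25,10],[28,11],[33,16],[39,14],[42,12],[48,17],[50,0]]
[[10,16],[11,0],[12,10],[24,12],[25,10],[28,11],[33,16],[39,14],[42,12],[48,17],[50,0]]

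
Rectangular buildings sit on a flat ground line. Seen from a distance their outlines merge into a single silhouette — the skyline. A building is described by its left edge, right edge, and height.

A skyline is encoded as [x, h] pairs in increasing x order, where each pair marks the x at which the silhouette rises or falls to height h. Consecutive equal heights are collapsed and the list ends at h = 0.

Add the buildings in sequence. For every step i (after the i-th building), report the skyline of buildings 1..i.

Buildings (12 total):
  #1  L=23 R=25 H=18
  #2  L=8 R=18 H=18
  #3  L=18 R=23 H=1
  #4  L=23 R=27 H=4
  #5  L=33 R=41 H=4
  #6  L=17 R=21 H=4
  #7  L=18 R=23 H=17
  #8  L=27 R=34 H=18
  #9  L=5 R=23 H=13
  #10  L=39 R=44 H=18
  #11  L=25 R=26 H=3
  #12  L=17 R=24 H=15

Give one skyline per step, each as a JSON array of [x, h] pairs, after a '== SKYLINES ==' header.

== SKYLINES ==
[[23,18],[25,0]]
[[8,18],[18,0],[23,18],[25,0]]
[[8,18],[18,1],[23,18],[25,0]]
[[8,18],[18,1],[23,18],[25,4],[27,0]]
[[8,18],[18,1],[23,18],[25,4],[27,0],[33,4],[41,0]]
[[8,18],[18,4],[21,1],[23,18],[25,4],[27,0],[33,4],[41,0]]
[[8,18],[18,17],[23,18],[25,4],[27,0],[33,4],[41,0]]
[[8,18],[18,17],[23,18],[25,4],[27,18],[34,4],[41,0]]
[[5,13],[8,18],[18,17],[23,18],[25,4],[27,18],[34,4],[41,0]]
[[5,13],[8,18],[18,17],[23,18],[25,4],[27,18],[34,4],[39,18],[44,0]]
[[5,13],[8,18],[18,17],[23,18],[25,4],[27,18],[34,4],[39,18],[44,0]]
[[5,13],[8,18],[18,17],[23,18],[25,4],[27,18],[34,4],[39,18],[44,0]]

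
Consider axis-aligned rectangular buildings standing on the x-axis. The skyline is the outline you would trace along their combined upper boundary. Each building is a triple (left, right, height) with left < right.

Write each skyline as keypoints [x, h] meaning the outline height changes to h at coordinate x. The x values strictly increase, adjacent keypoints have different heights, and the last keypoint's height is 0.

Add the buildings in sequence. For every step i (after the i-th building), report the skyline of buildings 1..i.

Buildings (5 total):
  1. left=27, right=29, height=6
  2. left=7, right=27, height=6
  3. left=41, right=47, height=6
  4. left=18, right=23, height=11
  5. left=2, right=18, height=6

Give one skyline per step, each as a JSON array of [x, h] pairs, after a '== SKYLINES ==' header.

== SKYLINES ==
[[27,6],[29,0]]
[[7,6],[29,0]]
[[7,6],[29,0],[41,6],[47,0]]
[[7,6],[18,11],[23,6],[29,0],[41,6],[47,0]]
[[2,6],[18,11],[23,6],[29,0],[41,6],[47,0]]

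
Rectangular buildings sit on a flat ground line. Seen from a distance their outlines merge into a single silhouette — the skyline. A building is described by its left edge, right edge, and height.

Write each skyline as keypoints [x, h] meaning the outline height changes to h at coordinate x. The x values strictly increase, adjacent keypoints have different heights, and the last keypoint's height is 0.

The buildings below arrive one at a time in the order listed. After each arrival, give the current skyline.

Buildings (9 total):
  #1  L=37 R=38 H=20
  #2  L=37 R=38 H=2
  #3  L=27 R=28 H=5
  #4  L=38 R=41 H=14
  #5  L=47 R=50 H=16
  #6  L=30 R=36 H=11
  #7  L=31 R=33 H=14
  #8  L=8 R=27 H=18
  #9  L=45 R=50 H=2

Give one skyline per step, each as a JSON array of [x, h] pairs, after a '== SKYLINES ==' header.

== SKYLINES ==
[[37,20],[38,0]]
[[37,20],[38,0]]
[[27,5],[28,0],[37,20],[38,0]]
[[27,5],[28,0],[37,20],[38,14],[41,0]]
[[27,5],[28,0],[37,20],[38,14],[41,0],[47,16],[50,0]]
[[27,5],[28,0],[30,11],[36,0],[37,20],[38,14],[41,0],[47,16],[50,0]]
[[27,5],[28,0],[30,11],[31,14],[33,11],[36,0],[37,20],[38,14],[41,0],[47,16],[50,0]]
[[8,18],[27,5],[28,0],[30,11],[31,14],[33,11],[36,0],[37,20],[38,14],[41,0],[47,16],[50,0]]
[[8,18],[27,5],[28,0],[30,11],[31,14],[33,11],[36,0],[37,20],[38,14],[41,0],[45,2],[47,16],[50,0]]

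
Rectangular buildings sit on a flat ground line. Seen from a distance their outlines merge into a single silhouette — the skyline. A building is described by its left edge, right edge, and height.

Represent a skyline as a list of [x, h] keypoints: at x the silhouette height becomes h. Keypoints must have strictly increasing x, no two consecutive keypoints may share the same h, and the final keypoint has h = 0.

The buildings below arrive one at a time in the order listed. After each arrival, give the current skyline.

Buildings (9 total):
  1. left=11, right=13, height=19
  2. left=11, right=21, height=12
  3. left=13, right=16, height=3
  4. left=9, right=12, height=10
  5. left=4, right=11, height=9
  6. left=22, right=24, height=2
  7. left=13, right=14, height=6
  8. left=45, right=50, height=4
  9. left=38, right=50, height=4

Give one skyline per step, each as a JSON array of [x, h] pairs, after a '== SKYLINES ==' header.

== SKYLINES ==
[[11,19],[13,0]]
[[11,19],[13,12],[21,0]]
[[11,19],[13,12],[21,0]]
[[9,10],[11,19],[13,12],[21,0]]
[[4,9],[9,10],[11,19],[13,12],[21,0]]
[[4,9],[9,10],[11,19],[13,12],[21,0],[22,2],[24,0]]
[[4,9],[9,10],[11,19],[13,12],[21,0],[22,2],[24,0]]
[[4,9],[9,10],[11,19],[13,12],[21,0],[22,2],[24,0],[45,4],[50,0]]
[[4,9],[9,10],[11,19],[13,12],[21,0],[22,2],[24,0],[38,4],[50,0]]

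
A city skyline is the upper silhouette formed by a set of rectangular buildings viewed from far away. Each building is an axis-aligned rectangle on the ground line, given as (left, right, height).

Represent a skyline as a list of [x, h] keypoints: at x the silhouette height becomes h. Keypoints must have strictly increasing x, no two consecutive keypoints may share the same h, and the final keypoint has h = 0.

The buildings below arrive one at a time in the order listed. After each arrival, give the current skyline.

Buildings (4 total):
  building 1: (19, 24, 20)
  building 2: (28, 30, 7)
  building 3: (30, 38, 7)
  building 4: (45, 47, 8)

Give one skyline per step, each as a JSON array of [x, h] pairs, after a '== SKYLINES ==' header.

== SKYLINES ==
[[19,20],[24,0]]
[[19,20],[24,0],[28,7],[30,0]]
[[19,20],[24,0],[28,7],[38,0]]
[[19,20],[24,0],[28,7],[38,0],[45,8],[47,0]]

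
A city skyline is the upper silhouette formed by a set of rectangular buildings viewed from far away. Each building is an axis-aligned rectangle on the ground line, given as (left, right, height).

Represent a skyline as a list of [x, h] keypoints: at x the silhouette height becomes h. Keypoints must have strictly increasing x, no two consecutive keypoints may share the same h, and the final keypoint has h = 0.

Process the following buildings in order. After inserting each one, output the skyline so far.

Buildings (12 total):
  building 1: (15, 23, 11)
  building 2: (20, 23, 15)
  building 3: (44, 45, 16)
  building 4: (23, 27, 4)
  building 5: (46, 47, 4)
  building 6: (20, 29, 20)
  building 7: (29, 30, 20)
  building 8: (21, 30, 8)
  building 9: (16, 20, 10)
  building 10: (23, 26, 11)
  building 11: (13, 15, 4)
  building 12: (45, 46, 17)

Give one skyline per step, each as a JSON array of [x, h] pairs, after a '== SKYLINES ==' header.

== SKYLINES ==
[[15,11],[23,0]]
[[15,11],[20,15],[23,0]]
[[15,11],[20,15],[23,0],[44,16],[45,0]]
[[15,11],[20,15],[23,4],[27,0],[44,16],[45,0]]
[[15,11],[20,15],[23,4],[27,0],[44,16],[45,0],[46,4],[47,0]]
[[15,11],[20,20],[29,0],[44,16],[45,0],[46,4],[47,0]]
[[15,11],[20,20],[30,0],[44,16],[45,0],[46,4],[47,0]]
[[15,11],[20,20],[30,0],[44,16],[45,0],[46,4],[47,0]]
[[15,11],[20,20],[30,0],[44,16],[45,0],[46,4],[47,0]]
[[15,11],[20,20],[30,0],[44,16],[45,0],[46,4],[47,0]]
[[13,4],[15,11],[20,20],[30,0],[44,16],[45,0],[46,4],[47,0]]
[[13,4],[15,11],[20,20],[30,0],[44,16],[45,17],[46,4],[47,0]]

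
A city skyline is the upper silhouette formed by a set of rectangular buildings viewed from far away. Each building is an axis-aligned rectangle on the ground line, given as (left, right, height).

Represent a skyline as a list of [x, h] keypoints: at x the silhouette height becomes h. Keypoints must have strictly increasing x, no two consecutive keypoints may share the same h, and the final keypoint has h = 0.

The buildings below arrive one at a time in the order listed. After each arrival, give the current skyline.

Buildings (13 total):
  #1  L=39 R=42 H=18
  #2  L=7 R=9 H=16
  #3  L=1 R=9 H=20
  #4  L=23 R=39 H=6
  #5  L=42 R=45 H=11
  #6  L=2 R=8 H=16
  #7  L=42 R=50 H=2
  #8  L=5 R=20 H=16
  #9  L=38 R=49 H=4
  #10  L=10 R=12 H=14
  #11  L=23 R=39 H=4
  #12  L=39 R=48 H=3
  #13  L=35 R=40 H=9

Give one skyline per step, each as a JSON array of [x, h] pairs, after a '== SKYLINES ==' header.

== SKYLINES ==
[[39,18],[42,0]]
[[7,16],[9,0],[39,18],[42,0]]
[[1,20],[9,0],[39,18],[42,0]]
[[1,20],[9,0],[23,6],[39,18],[42,0]]
[[1,20],[9,0],[23,6],[39,18],[42,11],[45,0]]
[[1,20],[9,0],[23,6],[39,18],[42,11],[45,0]]
[[1,20],[9,0],[23,6],[39,18],[42,11],[45,2],[50,0]]
[[1,20],[9,16],[20,0],[23,6],[39,18],[42,11],[45,2],[50,0]]
[[1,20],[9,16],[20,0],[23,6],[39,18],[42,11],[45,4],[49,2],[50,0]]
[[1,20],[9,16],[20,0],[23,6],[39,18],[42,11],[45,4],[49,2],[50,0]]
[[1,20],[9,16],[20,0],[23,6],[39,18],[42,11],[45,4],[49,2],[50,0]]
[[1,20],[9,16],[20,0],[23,6],[39,18],[42,11],[45,4],[49,2],[50,0]]
[[1,20],[9,16],[20,0],[23,6],[35,9],[39,18],[42,11],[45,4],[49,2],[50,0]]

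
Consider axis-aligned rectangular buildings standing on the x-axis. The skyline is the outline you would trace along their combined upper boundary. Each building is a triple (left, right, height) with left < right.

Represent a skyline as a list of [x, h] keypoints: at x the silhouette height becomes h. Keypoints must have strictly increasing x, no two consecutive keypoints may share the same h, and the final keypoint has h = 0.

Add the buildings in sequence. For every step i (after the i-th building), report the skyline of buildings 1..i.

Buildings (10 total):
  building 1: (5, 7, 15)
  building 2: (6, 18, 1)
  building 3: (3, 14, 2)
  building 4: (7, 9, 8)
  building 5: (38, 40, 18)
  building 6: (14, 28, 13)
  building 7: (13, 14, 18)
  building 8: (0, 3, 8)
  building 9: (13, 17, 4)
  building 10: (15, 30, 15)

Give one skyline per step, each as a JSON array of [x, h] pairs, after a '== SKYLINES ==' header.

== SKYLINES ==
[[5,15],[7,0]]
[[5,15],[7,1],[18,0]]
[[3,2],[5,15],[7,2],[14,1],[18,0]]
[[3,2],[5,15],[7,8],[9,2],[14,1],[18,0]]
[[3,2],[5,15],[7,8],[9,2],[14,1],[18,0],[38,18],[40,0]]
[[3,2],[5,15],[7,8],[9,2],[14,13],[28,0],[38,18],[40,0]]
[[3,2],[5,15],[7,8],[9,2],[13,18],[14,13],[28,0],[38,18],[40,0]]
[[0,8],[3,2],[5,15],[7,8],[9,2],[13,18],[14,13],[28,0],[38,18],[40,0]]
[[0,8],[3,2],[5,15],[7,8],[9,2],[13,18],[14,13],[28,0],[38,18],[40,0]]
[[0,8],[3,2],[5,15],[7,8],[9,2],[13,18],[14,13],[15,15],[30,0],[38,18],[40,0]]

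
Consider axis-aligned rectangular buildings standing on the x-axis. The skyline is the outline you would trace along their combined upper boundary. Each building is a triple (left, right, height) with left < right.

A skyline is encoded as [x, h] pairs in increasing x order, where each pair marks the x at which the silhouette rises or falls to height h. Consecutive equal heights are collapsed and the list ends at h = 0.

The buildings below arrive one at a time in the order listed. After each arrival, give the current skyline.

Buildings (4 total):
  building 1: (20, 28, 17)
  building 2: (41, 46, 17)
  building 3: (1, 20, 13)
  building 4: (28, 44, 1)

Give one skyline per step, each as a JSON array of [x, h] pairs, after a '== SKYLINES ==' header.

== SKYLINES ==
[[20,17],[28,0]]
[[20,17],[28,0],[41,17],[46,0]]
[[1,13],[20,17],[28,0],[41,17],[46,0]]
[[1,13],[20,17],[28,1],[41,17],[46,0]]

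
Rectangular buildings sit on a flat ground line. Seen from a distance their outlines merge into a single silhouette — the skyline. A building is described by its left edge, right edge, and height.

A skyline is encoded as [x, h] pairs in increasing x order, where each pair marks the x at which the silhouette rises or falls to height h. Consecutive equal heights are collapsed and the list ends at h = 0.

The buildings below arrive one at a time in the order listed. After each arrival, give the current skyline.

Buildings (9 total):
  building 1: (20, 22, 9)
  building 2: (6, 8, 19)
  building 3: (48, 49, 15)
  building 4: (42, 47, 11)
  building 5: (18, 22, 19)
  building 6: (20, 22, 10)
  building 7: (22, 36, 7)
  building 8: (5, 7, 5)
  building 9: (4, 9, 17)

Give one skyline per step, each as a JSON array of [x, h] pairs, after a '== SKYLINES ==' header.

== SKYLINES ==
[[20,9],[22,0]]
[[6,19],[8,0],[20,9],[22,0]]
[[6,19],[8,0],[20,9],[22,0],[48,15],[49,0]]
[[6,19],[8,0],[20,9],[22,0],[42,11],[47,0],[48,15],[49,0]]
[[6,19],[8,0],[18,19],[22,0],[42,11],[47,0],[48,15],[49,0]]
[[6,19],[8,0],[18,19],[22,0],[42,11],[47,0],[48,15],[49,0]]
[[6,19],[8,0],[18,19],[22,7],[36,0],[42,11],[47,0],[48,15],[49,0]]
[[5,5],[6,19],[8,0],[18,19],[22,7],[36,0],[42,11],[47,0],[48,15],[49,0]]
[[4,17],[6,19],[8,17],[9,0],[18,19],[22,7],[36,0],[42,11],[47,0],[48,15],[49,0]]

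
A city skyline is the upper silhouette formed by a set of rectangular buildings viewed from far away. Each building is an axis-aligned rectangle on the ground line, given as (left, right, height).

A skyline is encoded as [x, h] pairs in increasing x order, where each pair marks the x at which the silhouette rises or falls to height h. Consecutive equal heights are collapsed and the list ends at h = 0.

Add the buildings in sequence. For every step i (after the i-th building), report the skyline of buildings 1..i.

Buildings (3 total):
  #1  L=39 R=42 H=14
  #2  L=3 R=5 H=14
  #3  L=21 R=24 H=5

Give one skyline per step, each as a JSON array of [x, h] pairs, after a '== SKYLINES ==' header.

== SKYLINES ==
[[39,14],[42,0]]
[[3,14],[5,0],[39,14],[42,0]]
[[3,14],[5,0],[21,5],[24,0],[39,14],[42,0]]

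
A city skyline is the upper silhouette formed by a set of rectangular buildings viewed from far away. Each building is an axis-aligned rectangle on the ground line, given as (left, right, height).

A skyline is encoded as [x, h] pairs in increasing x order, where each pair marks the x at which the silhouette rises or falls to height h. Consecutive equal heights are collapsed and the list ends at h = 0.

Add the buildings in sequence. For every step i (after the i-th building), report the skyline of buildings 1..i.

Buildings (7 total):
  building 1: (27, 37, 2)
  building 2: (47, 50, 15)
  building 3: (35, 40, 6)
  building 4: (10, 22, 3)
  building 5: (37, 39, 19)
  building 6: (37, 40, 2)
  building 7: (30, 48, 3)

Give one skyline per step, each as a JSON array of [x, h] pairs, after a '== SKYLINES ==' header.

== SKYLINES ==
[[27,2],[37,0]]
[[27,2],[37,0],[47,15],[50,0]]
[[27,2],[35,6],[40,0],[47,15],[50,0]]
[[10,3],[22,0],[27,2],[35,6],[40,0],[47,15],[50,0]]
[[10,3],[22,0],[27,2],[35,6],[37,19],[39,6],[40,0],[47,15],[50,0]]
[[10,3],[22,0],[27,2],[35,6],[37,19],[39,6],[40,0],[47,15],[50,0]]
[[10,3],[22,0],[27,2],[30,3],[35,6],[37,19],[39,6],[40,3],[47,15],[50,0]]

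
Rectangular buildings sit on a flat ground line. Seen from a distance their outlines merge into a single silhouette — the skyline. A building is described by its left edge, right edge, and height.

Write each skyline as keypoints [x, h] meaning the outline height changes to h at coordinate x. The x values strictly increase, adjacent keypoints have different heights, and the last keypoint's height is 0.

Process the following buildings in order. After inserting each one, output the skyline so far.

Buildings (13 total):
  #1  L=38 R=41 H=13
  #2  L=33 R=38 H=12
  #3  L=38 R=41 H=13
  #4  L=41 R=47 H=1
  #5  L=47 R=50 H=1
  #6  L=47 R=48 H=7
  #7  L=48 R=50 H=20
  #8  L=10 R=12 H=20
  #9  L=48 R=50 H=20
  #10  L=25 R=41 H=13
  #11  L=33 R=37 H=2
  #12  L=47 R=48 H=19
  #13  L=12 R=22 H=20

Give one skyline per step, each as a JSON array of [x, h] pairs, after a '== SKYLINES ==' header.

== SKYLINES ==
[[38,13],[41,0]]
[[33,12],[38,13],[41,0]]
[[33,12],[38,13],[41,0]]
[[33,12],[38,13],[41,1],[47,0]]
[[33,12],[38,13],[41,1],[50,0]]
[[33,12],[38,13],[41,1],[47,7],[48,1],[50,0]]
[[33,12],[38,13],[41,1],[47,7],[48,20],[50,0]]
[[10,20],[12,0],[33,12],[38,13],[41,1],[47,7],[48,20],[50,0]]
[[10,20],[12,0],[33,12],[38,13],[41,1],[47,7],[48,20],[50,0]]
[[10,20],[12,0],[25,13],[41,1],[47,7],[48,20],[50,0]]
[[10,20],[12,0],[25,13],[41,1],[47,7],[48,20],[50,0]]
[[10,20],[12,0],[25,13],[41,1],[47,19],[48,20],[50,0]]
[[10,20],[22,0],[25,13],[41,1],[47,19],[48,20],[50,0]]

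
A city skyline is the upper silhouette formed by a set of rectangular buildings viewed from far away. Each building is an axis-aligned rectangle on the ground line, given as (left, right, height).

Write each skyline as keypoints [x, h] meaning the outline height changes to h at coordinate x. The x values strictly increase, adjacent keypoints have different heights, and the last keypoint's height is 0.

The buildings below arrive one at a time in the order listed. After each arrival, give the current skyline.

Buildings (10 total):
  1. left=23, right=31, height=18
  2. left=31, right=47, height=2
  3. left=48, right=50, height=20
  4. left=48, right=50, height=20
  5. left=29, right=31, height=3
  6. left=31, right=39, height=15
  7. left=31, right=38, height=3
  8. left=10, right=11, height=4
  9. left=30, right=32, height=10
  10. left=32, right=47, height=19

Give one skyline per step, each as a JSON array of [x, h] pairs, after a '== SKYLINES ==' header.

== SKYLINES ==
[[23,18],[31,0]]
[[23,18],[31,2],[47,0]]
[[23,18],[31,2],[47,0],[48,20],[50,0]]
[[23,18],[31,2],[47,0],[48,20],[50,0]]
[[23,18],[31,2],[47,0],[48,20],[50,0]]
[[23,18],[31,15],[39,2],[47,0],[48,20],[50,0]]
[[23,18],[31,15],[39,2],[47,0],[48,20],[50,0]]
[[10,4],[11,0],[23,18],[31,15],[39,2],[47,0],[48,20],[50,0]]
[[10,4],[11,0],[23,18],[31,15],[39,2],[47,0],[48,20],[50,0]]
[[10,4],[11,0],[23,18],[31,15],[32,19],[47,0],[48,20],[50,0]]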